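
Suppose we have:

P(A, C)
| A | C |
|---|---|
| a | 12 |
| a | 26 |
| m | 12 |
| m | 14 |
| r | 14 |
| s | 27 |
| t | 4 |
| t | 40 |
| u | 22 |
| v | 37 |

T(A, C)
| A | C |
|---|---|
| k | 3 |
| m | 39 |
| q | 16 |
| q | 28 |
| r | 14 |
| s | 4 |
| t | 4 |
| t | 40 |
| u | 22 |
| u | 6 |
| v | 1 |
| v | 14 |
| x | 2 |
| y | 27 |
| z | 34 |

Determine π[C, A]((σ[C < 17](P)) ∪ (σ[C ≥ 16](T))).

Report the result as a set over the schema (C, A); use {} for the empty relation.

{(12, a), (12, m), (14, m), (14, r), (16, q), (22, u), (27, y), (28, q), (34, z), (39, m), (4, t), (40, t)}

Apply σ_{C < 17}; surviving tuples: {(a, 12), (m, 12), (m, 14), (r, 14), (t, 4)}
Apply σ_{C ≥ 16}; surviving tuples: {(m, 39), (q, 16), (q, 28), (t, 40), (u, 22), (y, 27), (z, 34)}
Set union of the two operands is {(a, 12), (m, 12), (m, 14), (m, 39), (q, 16), (q, 28), (r, 14), (t, 4), (t, 40), (u, 22), (y, 27), (z, 34)}.
π_{C, A} gives {(12, a), (12, m), (14, m), (14, r), (16, q), (22, u), (27, y), (28, q), (34, z), (39, m), (4, t), (40, t)}.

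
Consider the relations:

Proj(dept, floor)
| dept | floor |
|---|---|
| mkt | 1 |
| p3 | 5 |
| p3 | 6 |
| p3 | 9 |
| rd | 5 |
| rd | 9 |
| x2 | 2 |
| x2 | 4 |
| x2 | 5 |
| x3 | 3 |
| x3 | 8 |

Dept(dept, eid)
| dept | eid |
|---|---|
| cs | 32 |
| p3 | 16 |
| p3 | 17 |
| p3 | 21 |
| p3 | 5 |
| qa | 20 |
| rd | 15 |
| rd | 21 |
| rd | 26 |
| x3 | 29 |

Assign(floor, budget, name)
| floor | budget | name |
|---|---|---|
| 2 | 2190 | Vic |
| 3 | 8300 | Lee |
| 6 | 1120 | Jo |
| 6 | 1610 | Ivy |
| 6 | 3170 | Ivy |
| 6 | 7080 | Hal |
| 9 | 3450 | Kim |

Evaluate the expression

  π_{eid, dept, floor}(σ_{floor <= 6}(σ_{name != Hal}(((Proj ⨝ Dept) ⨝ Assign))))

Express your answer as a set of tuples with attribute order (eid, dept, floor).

{(16, p3, 6), (17, p3, 6), (21, p3, 6), (29, x3, 3), (5, p3, 6)}

Joining Proj and Dept on dept yields {(p3, 5, 16), (p3, 5, 17), (p3, 5, 21), (p3, 5, 5), (p3, 6, 16), (p3, 6, 17), (p3, 6, 21), (p3, 6, 5), (p3, 9, 16), (p3, 9, 17), (p3, 9, 21), (p3, 9, 5), (rd, 5, 15), (rd, 5, 21), (rd, 5, 26), (rd, 9, 15), (rd, 9, 21), (rd, 9, 26), (x3, 3, 29), (x3, 8, 29)}.
Joining (Proj ⨝ Dept) and Assign on floor yields {(p3, 6, 16, 1120, Jo), (p3, 6, 16, 1610, Ivy), (p3, 6, 16, 3170, Ivy), (p3, 6, 16, 7080, Hal), (p3, 6, 17, 1120, Jo), (p3, 6, 17, 1610, Ivy), (p3, 6, 17, 3170, Ivy), (p3, 6, 17, 7080, Hal), (p3, 6, 21, 1120, Jo), (p3, 6, 21, 1610, Ivy), (p3, 6, 21, 3170, Ivy), (p3, 6, 21, 7080, Hal), (p3, 6, 5, 1120, Jo), (p3, 6, 5, 1610, Ivy), (p3, 6, 5, 3170, Ivy), (p3, 6, 5, 7080, Hal), (p3, 9, 16, 3450, Kim), (p3, 9, 17, 3450, Kim), (p3, 9, 21, 3450, Kim), (p3, 9, 5, 3450, Kim), (rd, 9, 15, 3450, Kim), (rd, 9, 21, 3450, Kim), (rd, 9, 26, 3450, Kim), (x3, 3, 29, 8300, Lee)}.
Apply σ_{name != Hal}; surviving tuples: {(p3, 6, 16, 1120, Jo), (p3, 6, 16, 1610, Ivy), (p3, 6, 16, 3170, Ivy), (p3, 6, 17, 1120, Jo), (p3, 6, 17, 1610, Ivy), (p3, 6, 17, 3170, Ivy), (p3, 6, 21, 1120, Jo), (p3, 6, 21, 1610, Ivy), (p3, 6, 21, 3170, Ivy), (p3, 6, 5, 1120, Jo), (p3, 6, 5, 1610, Ivy), (p3, 6, 5, 3170, Ivy), (p3, 9, 16, 3450, Kim), (p3, 9, 17, 3450, Kim), (p3, 9, 21, 3450, Kim), (p3, 9, 5, 3450, Kim), (rd, 9, 15, 3450, Kim), (rd, 9, 21, 3450, Kim), (rd, 9, 26, 3450, Kim), (x3, 3, 29, 8300, Lee)}
Apply σ_{floor <= 6}; surviving tuples: {(p3, 6, 16, 1120, Jo), (p3, 6, 16, 1610, Ivy), (p3, 6, 16, 3170, Ivy), (p3, 6, 17, 1120, Jo), (p3, 6, 17, 1610, Ivy), (p3, 6, 17, 3170, Ivy), (p3, 6, 21, 1120, Jo), (p3, 6, 21, 1610, Ivy), (p3, 6, 21, 3170, Ivy), (p3, 6, 5, 1120, Jo), (p3, 6, 5, 1610, Ivy), (p3, 6, 5, 3170, Ivy), (x3, 3, 29, 8300, Lee)}
π[eid, dept, floor]: project onto (eid, dept, floor) (8 duplicate(s) eliminated) → {(16, p3, 6), (17, p3, 6), (21, p3, 6), (29, x3, 3), (5, p3, 6)}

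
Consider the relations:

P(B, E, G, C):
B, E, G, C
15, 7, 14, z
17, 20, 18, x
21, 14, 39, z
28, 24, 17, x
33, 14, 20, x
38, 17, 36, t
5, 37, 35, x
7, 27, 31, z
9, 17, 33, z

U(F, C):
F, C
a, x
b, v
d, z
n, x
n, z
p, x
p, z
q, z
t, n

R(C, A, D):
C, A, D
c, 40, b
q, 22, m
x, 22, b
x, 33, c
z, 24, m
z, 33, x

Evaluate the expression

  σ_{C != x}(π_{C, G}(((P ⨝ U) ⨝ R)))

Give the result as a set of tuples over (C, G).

P ⋈ U (natural join on C): {(15, 7, 14, z, d), (15, 7, 14, z, n), (15, 7, 14, z, p), (15, 7, 14, z, q), (17, 20, 18, x, a), (17, 20, 18, x, n), (17, 20, 18, x, p), (21, 14, 39, z, d), (21, 14, 39, z, n), (21, 14, 39, z, p), (21, 14, 39, z, q), (28, 24, 17, x, a), (28, 24, 17, x, n), (28, 24, 17, x, p), (33, 14, 20, x, a), (33, 14, 20, x, n), (33, 14, 20, x, p), (5, 37, 35, x, a), (5, 37, 35, x, n), (5, 37, 35, x, p), (7, 27, 31, z, d), (7, 27, 31, z, n), (7, 27, 31, z, p), (7, 27, 31, z, q), (9, 17, 33, z, d), (9, 17, 33, z, n), (9, 17, 33, z, p), (9, 17, 33, z, q)}
(P ⨝ U) ⋈ R (natural join on C): {(15, 7, 14, z, d, 24, m), (15, 7, 14, z, d, 33, x), (15, 7, 14, z, n, 24, m), (15, 7, 14, z, n, 33, x), (15, 7, 14, z, p, 24, m), (15, 7, 14, z, p, 33, x), (15, 7, 14, z, q, 24, m), (15, 7, 14, z, q, 33, x), (17, 20, 18, x, a, 22, b), (17, 20, 18, x, a, 33, c), (17, 20, 18, x, n, 22, b), (17, 20, 18, x, n, 33, c), (17, 20, 18, x, p, 22, b), (17, 20, 18, x, p, 33, c), (21, 14, 39, z, d, 24, m), (21, 14, 39, z, d, 33, x), (21, 14, 39, z, n, 24, m), (21, 14, 39, z, n, 33, x), (21, 14, 39, z, p, 24, m), (21, 14, 39, z, p, 33, x), (21, 14, 39, z, q, 24, m), (21, 14, 39, z, q, 33, x), (28, 24, 17, x, a, 22, b), (28, 24, 17, x, a, 33, c), (28, 24, 17, x, n, 22, b), (28, 24, 17, x, n, 33, c), (28, 24, 17, x, p, 22, b), (28, 24, 17, x, p, 33, c), (33, 14, 20, x, a, 22, b), (33, 14, 20, x, a, 33, c), (33, 14, 20, x, n, 22, b), (33, 14, 20, x, n, 33, c), (33, 14, 20, x, p, 22, b), (33, 14, 20, x, p, 33, c), (5, 37, 35, x, a, 22, b), (5, 37, 35, x, a, 33, c), (5, 37, 35, x, n, 22, b), (5, 37, 35, x, n, 33, c), (5, 37, 35, x, p, 22, b), (5, 37, 35, x, p, 33, c), (7, 27, 31, z, d, 24, m), (7, 27, 31, z, d, 33, x), (7, 27, 31, z, n, 24, m), (7, 27, 31, z, n, 33, x), (7, 27, 31, z, p, 24, m), (7, 27, 31, z, p, 33, x), (7, 27, 31, z, q, 24, m), (7, 27, 31, z, q, 33, x), (9, 17, 33, z, d, 24, m), (9, 17, 33, z, d, 33, x), (9, 17, 33, z, n, 24, m), (9, 17, 33, z, n, 33, x), (9, 17, 33, z, p, 24, m), (9, 17, 33, z, p, 33, x), (9, 17, 33, z, q, 24, m), (9, 17, 33, z, q, 33, x)}
π_{C, G} gives {(x, 17), (x, 18), (x, 20), (x, 35), (z, 14), (z, 31), (z, 33), (z, 39)} (48 duplicate(s) eliminated).
Filtering on C != x leaves {(z, 14), (z, 31), (z, 33), (z, 39)}.

{(z, 14), (z, 31), (z, 33), (z, 39)}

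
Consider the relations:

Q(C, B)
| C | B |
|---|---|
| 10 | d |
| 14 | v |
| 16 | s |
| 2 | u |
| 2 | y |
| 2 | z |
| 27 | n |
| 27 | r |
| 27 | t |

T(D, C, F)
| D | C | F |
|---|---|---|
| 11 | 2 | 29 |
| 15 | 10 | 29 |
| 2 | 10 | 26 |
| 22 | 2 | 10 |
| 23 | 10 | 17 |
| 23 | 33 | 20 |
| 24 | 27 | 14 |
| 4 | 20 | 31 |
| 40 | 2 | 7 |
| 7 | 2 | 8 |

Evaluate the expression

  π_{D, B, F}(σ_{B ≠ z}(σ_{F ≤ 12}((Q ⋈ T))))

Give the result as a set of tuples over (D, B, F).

{(22, u, 10), (22, y, 10), (40, u, 7), (40, y, 7), (7, u, 8), (7, y, 8)}

Q ⋈ T (natural join on C): {(10, d, 15, 29), (10, d, 2, 26), (10, d, 23, 17), (2, u, 11, 29), (2, u, 22, 10), (2, u, 40, 7), (2, u, 7, 8), (2, y, 11, 29), (2, y, 22, 10), (2, y, 40, 7), (2, y, 7, 8), (2, z, 11, 29), (2, z, 22, 10), (2, z, 40, 7), (2, z, 7, 8), (27, n, 24, 14), (27, r, 24, 14), (27, t, 24, 14)}
σ[F ≤ 12]: keep tuples satisfying F ≤ 12 → {(2, u, 22, 10), (2, u, 40, 7), (2, u, 7, 8), (2, y, 22, 10), (2, y, 40, 7), (2, y, 7, 8), (2, z, 22, 10), (2, z, 40, 7), (2, z, 7, 8)}
σ[B ≠ z]: keep tuples satisfying B ≠ z → {(2, u, 22, 10), (2, u, 40, 7), (2, u, 7, 8), (2, y, 22, 10), (2, y, 40, 7), (2, y, 7, 8)}
Projecting to D, B, F: {(22, u, 10), (22, y, 10), (40, u, 7), (40, y, 7), (7, u, 8), (7, y, 8)}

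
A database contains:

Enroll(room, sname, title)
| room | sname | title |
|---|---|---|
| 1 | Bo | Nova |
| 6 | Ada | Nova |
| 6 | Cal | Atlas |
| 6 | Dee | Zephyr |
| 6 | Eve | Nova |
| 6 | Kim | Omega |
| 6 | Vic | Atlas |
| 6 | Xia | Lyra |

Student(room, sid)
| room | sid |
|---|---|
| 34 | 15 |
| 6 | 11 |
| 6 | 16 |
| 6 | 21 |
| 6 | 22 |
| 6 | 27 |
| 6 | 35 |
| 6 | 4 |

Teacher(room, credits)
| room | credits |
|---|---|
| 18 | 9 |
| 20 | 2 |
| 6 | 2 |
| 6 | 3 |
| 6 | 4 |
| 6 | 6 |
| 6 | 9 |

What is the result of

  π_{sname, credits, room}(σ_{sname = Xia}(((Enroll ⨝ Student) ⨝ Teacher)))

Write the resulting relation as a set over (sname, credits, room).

{(Xia, 2, 6), (Xia, 3, 6), (Xia, 4, 6), (Xia, 6, 6), (Xia, 9, 6)}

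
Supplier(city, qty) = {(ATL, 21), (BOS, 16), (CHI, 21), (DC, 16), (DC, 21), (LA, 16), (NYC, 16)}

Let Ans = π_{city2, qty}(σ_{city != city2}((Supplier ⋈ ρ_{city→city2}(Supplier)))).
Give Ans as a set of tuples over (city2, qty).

{(ATL, 21), (BOS, 16), (CHI, 21), (DC, 16), (DC, 21), (LA, 16), (NYC, 16)}

ρ[city→city2]: schema becomes (city2, qty); tuples unchanged.
Joining Supplier and ρ_{city→city2}(Supplier) on qty yields {(ATL, 21, ATL), (ATL, 21, CHI), (ATL, 21, DC), (BOS, 16, BOS), (BOS, 16, DC), (BOS, 16, LA), (BOS, 16, NYC), (CHI, 21, ATL), (CHI, 21, CHI), (CHI, 21, DC), (DC, 16, BOS), (DC, 16, DC), (DC, 16, LA), (DC, 16, NYC), (DC, 21, ATL), (DC, 21, CHI), (DC, 21, DC), (LA, 16, BOS), (LA, 16, DC), (LA, 16, LA), (LA, 16, NYC), (NYC, 16, BOS), (NYC, 16, DC), (NYC, 16, LA), (NYC, 16, NYC)}.
σ[city != city2]: keep tuples satisfying city != city2 → {(ATL, 21, CHI), (ATL, 21, DC), (BOS, 16, DC), (BOS, 16, LA), (BOS, 16, NYC), (CHI, 21, ATL), (CHI, 21, DC), (DC, 16, BOS), (DC, 16, LA), (DC, 16, NYC), (DC, 21, ATL), (DC, 21, CHI), (LA, 16, BOS), (LA, 16, DC), (LA, 16, NYC), (NYC, 16, BOS), (NYC, 16, DC), (NYC, 16, LA)}
π[city2, qty]: project onto (city2, qty) (11 duplicate(s) eliminated) → {(ATL, 21), (BOS, 16), (CHI, 21), (DC, 16), (DC, 21), (LA, 16), (NYC, 16)}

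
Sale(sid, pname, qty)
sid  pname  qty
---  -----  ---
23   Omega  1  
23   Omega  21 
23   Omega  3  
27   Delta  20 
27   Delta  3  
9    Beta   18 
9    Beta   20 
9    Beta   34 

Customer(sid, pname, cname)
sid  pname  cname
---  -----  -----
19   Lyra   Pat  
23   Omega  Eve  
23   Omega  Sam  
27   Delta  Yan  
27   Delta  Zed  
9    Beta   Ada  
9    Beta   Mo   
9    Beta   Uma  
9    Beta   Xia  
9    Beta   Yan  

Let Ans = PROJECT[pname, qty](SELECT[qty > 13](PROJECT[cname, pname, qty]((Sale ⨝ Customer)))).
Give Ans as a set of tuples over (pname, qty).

Natural join on sid, pname: {(23, Omega, 1, Eve), (23, Omega, 1, Sam), (23, Omega, 21, Eve), (23, Omega, 21, Sam), (23, Omega, 3, Eve), (23, Omega, 3, Sam), (27, Delta, 20, Yan), (27, Delta, 20, Zed), (27, Delta, 3, Yan), (27, Delta, 3, Zed), (9, Beta, 18, Ada), (9, Beta, 18, Mo), (9, Beta, 18, Uma), (9, Beta, 18, Xia), (9, Beta, 18, Yan), (9, Beta, 20, Ada), (9, Beta, 20, Mo), (9, Beta, 20, Uma), (9, Beta, 20, Xia), (9, Beta, 20, Yan), (9, Beta, 34, Ada), (9, Beta, 34, Mo), (9, Beta, 34, Uma), (9, Beta, 34, Xia), (9, Beta, 34, Yan)}
Keep only column(s) cname, pname, qty: {(Ada, Beta, 18), (Ada, Beta, 20), (Ada, Beta, 34), (Eve, Omega, 1), (Eve, Omega, 21), (Eve, Omega, 3), (Mo, Beta, 18), (Mo, Beta, 20), (Mo, Beta, 34), (Sam, Omega, 1), (Sam, Omega, 21), (Sam, Omega, 3), (Uma, Beta, 18), (Uma, Beta, 20), (Uma, Beta, 34), (Xia, Beta, 18), (Xia, Beta, 20), (Xia, Beta, 34), (Yan, Beta, 18), (Yan, Beta, 20), (Yan, Beta, 34), (Yan, Delta, 20), (Yan, Delta, 3), (Zed, Delta, 20), (Zed, Delta, 3)}
Selection qty > 13: {(Ada, Beta, 18), (Ada, Beta, 20), (Ada, Beta, 34), (Eve, Omega, 21), (Mo, Beta, 18), (Mo, Beta, 20), (Mo, Beta, 34), (Sam, Omega, 21), (Uma, Beta, 18), (Uma, Beta, 20), (Uma, Beta, 34), (Xia, Beta, 18), (Xia, Beta, 20), (Xia, Beta, 34), (Yan, Beta, 18), (Yan, Beta, 20), (Yan, Beta, 34), (Yan, Delta, 20), (Zed, Delta, 20)}
Keep only column(s) pname, qty (14 duplicate(s) eliminated): {(Beta, 18), (Beta, 20), (Beta, 34), (Delta, 20), (Omega, 21)}

{(Beta, 18), (Beta, 20), (Beta, 34), (Delta, 20), (Omega, 21)}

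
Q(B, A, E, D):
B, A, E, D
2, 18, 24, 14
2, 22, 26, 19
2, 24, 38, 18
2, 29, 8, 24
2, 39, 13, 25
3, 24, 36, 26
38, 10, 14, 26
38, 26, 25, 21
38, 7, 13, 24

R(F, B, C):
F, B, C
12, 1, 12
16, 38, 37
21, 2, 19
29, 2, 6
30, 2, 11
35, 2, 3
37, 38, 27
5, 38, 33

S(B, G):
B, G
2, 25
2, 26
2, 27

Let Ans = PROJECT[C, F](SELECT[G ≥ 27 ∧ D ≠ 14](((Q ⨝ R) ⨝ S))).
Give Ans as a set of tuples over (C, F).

{(11, 30), (19, 21), (3, 35), (6, 29)}

Natural join on B: {(2, 18, 24, 14, 21, 19), (2, 18, 24, 14, 29, 6), (2, 18, 24, 14, 30, 11), (2, 18, 24, 14, 35, 3), (2, 22, 26, 19, 21, 19), (2, 22, 26, 19, 29, 6), (2, 22, 26, 19, 30, 11), (2, 22, 26, 19, 35, 3), (2, 24, 38, 18, 21, 19), (2, 24, 38, 18, 29, 6), (2, 24, 38, 18, 30, 11), (2, 24, 38, 18, 35, 3), (2, 29, 8, 24, 21, 19), (2, 29, 8, 24, 29, 6), (2, 29, 8, 24, 30, 11), (2, 29, 8, 24, 35, 3), (2, 39, 13, 25, 21, 19), (2, 39, 13, 25, 29, 6), (2, 39, 13, 25, 30, 11), (2, 39, 13, 25, 35, 3), (38, 10, 14, 26, 16, 37), (38, 10, 14, 26, 37, 27), (38, 10, 14, 26, 5, 33), (38, 26, 25, 21, 16, 37), (38, 26, 25, 21, 37, 27), (38, 26, 25, 21, 5, 33), (38, 7, 13, 24, 16, 37), (38, 7, 13, 24, 37, 27), (38, 7, 13, 24, 5, 33)}
Natural join on B: {(2, 18, 24, 14, 21, 19, 25), (2, 18, 24, 14, 21, 19, 26), (2, 18, 24, 14, 21, 19, 27), (2, 18, 24, 14, 29, 6, 25), (2, 18, 24, 14, 29, 6, 26), (2, 18, 24, 14, 29, 6, 27), (2, 18, 24, 14, 30, 11, 25), (2, 18, 24, 14, 30, 11, 26), (2, 18, 24, 14, 30, 11, 27), (2, 18, 24, 14, 35, 3, 25), (2, 18, 24, 14, 35, 3, 26), (2, 18, 24, 14, 35, 3, 27), (2, 22, 26, 19, 21, 19, 25), (2, 22, 26, 19, 21, 19, 26), (2, 22, 26, 19, 21, 19, 27), (2, 22, 26, 19, 29, 6, 25), (2, 22, 26, 19, 29, 6, 26), (2, 22, 26, 19, 29, 6, 27), (2, 22, 26, 19, 30, 11, 25), (2, 22, 26, 19, 30, 11, 26), (2, 22, 26, 19, 30, 11, 27), (2, 22, 26, 19, 35, 3, 25), (2, 22, 26, 19, 35, 3, 26), (2, 22, 26, 19, 35, 3, 27), (2, 24, 38, 18, 21, 19, 25), (2, 24, 38, 18, 21, 19, 26), (2, 24, 38, 18, 21, 19, 27), (2, 24, 38, 18, 29, 6, 25), (2, 24, 38, 18, 29, 6, 26), (2, 24, 38, 18, 29, 6, 27), (2, 24, 38, 18, 30, 11, 25), (2, 24, 38, 18, 30, 11, 26), (2, 24, 38, 18, 30, 11, 27), (2, 24, 38, 18, 35, 3, 25), (2, 24, 38, 18, 35, 3, 26), (2, 24, 38, 18, 35, 3, 27), (2, 29, 8, 24, 21, 19, 25), (2, 29, 8, 24, 21, 19, 26), (2, 29, 8, 24, 21, 19, 27), (2, 29, 8, 24, 29, 6, 25), (2, 29, 8, 24, 29, 6, 26), (2, 29, 8, 24, 29, 6, 27), (2, 29, 8, 24, 30, 11, 25), (2, 29, 8, 24, 30, 11, 26), (2, 29, 8, 24, 30, 11, 27), (2, 29, 8, 24, 35, 3, 25), (2, 29, 8, 24, 35, 3, 26), (2, 29, 8, 24, 35, 3, 27), (2, 39, 13, 25, 21, 19, 25), (2, 39, 13, 25, 21, 19, 26), (2, 39, 13, 25, 21, 19, 27), (2, 39, 13, 25, 29, 6, 25), (2, 39, 13, 25, 29, 6, 26), (2, 39, 13, 25, 29, 6, 27), (2, 39, 13, 25, 30, 11, 25), (2, 39, 13, 25, 30, 11, 26), (2, 39, 13, 25, 30, 11, 27), (2, 39, 13, 25, 35, 3, 25), (2, 39, 13, 25, 35, 3, 26), (2, 39, 13, 25, 35, 3, 27)}
Apply σ_{G ≥ 27 ∧ D ≠ 14}; surviving tuples: {(2, 22, 26, 19, 21, 19, 27), (2, 22, 26, 19, 29, 6, 27), (2, 22, 26, 19, 30, 11, 27), (2, 22, 26, 19, 35, 3, 27), (2, 24, 38, 18, 21, 19, 27), (2, 24, 38, 18, 29, 6, 27), (2, 24, 38, 18, 30, 11, 27), (2, 24, 38, 18, 35, 3, 27), (2, 29, 8, 24, 21, 19, 27), (2, 29, 8, 24, 29, 6, 27), (2, 29, 8, 24, 30, 11, 27), (2, 29, 8, 24, 35, 3, 27), (2, 39, 13, 25, 21, 19, 27), (2, 39, 13, 25, 29, 6, 27), (2, 39, 13, 25, 30, 11, 27), (2, 39, 13, 25, 35, 3, 27)}
Keep only column(s) C, F (12 duplicate(s) eliminated): {(11, 30), (19, 21), (3, 35), (6, 29)}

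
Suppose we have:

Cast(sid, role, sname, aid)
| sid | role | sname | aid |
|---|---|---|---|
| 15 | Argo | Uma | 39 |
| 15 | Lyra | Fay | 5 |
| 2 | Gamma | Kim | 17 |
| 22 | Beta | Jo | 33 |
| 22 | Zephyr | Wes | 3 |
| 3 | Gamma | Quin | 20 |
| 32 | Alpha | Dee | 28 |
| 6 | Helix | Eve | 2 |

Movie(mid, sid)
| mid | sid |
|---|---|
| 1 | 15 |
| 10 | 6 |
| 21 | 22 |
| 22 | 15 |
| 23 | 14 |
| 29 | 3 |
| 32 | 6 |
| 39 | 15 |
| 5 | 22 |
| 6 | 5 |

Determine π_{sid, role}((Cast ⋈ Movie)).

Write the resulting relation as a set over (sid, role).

{(15, Argo), (15, Lyra), (22, Beta), (22, Zephyr), (3, Gamma), (6, Helix)}

Joining Cast and Movie on sid yields {(15, Argo, Uma, 39, 1), (15, Argo, Uma, 39, 22), (15, Argo, Uma, 39, 39), (15, Lyra, Fay, 5, 1), (15, Lyra, Fay, 5, 22), (15, Lyra, Fay, 5, 39), (22, Beta, Jo, 33, 21), (22, Beta, Jo, 33, 5), (22, Zephyr, Wes, 3, 21), (22, Zephyr, Wes, 3, 5), (3, Gamma, Quin, 20, 29), (6, Helix, Eve, 2, 10), (6, Helix, Eve, 2, 32)}.
π_{sid, role} gives {(15, Argo), (15, Lyra), (22, Beta), (22, Zephyr), (3, Gamma), (6, Helix)} (7 duplicate(s) eliminated).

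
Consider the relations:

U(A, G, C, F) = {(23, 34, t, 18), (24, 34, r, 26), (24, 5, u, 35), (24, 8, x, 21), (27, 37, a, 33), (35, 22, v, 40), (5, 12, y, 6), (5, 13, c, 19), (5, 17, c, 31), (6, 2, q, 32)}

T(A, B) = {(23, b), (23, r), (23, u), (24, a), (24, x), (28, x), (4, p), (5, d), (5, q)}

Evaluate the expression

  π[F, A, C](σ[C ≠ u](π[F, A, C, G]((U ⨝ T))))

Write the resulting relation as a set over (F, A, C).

{(18, 23, t), (19, 5, c), (21, 24, x), (26, 24, r), (31, 5, c), (6, 5, y)}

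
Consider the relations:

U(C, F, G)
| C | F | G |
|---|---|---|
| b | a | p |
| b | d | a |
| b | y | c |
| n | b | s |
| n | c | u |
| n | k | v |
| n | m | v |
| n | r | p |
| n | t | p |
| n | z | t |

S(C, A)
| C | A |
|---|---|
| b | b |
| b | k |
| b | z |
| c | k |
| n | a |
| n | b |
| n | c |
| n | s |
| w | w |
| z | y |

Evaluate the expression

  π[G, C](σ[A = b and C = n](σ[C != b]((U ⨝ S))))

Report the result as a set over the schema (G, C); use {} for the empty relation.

Natural join on C: {(b, a, p, b), (b, a, p, k), (b, a, p, z), (b, d, a, b), (b, d, a, k), (b, d, a, z), (b, y, c, b), (b, y, c, k), (b, y, c, z), (n, b, s, a), (n, b, s, b), (n, b, s, c), (n, b, s, s), (n, c, u, a), (n, c, u, b), (n, c, u, c), (n, c, u, s), (n, k, v, a), (n, k, v, b), (n, k, v, c), (n, k, v, s), (n, m, v, a), (n, m, v, b), (n, m, v, c), (n, m, v, s), (n, r, p, a), (n, r, p, b), (n, r, p, c), (n, r, p, s), (n, t, p, a), (n, t, p, b), (n, t, p, c), (n, t, p, s), (n, z, t, a), (n, z, t, b), (n, z, t, c), (n, z, t, s)}
σ[C != b]: keep tuples satisfying C != b → {(n, b, s, a), (n, b, s, b), (n, b, s, c), (n, b, s, s), (n, c, u, a), (n, c, u, b), (n, c, u, c), (n, c, u, s), (n, k, v, a), (n, k, v, b), (n, k, v, c), (n, k, v, s), (n, m, v, a), (n, m, v, b), (n, m, v, c), (n, m, v, s), (n, r, p, a), (n, r, p, b), (n, r, p, c), (n, r, p, s), (n, t, p, a), (n, t, p, b), (n, t, p, c), (n, t, p, s), (n, z, t, a), (n, z, t, b), (n, z, t, c), (n, z, t, s)}
σ[A = b and C = n]: keep tuples satisfying A = b and C = n → {(n, b, s, b), (n, c, u, b), (n, k, v, b), (n, m, v, b), (n, r, p, b), (n, t, p, b), (n, z, t, b)}
π[G, C]: project onto (G, C) (2 duplicate(s) eliminated) → {(p, n), (s, n), (t, n), (u, n), (v, n)}

{(p, n), (s, n), (t, n), (u, n), (v, n)}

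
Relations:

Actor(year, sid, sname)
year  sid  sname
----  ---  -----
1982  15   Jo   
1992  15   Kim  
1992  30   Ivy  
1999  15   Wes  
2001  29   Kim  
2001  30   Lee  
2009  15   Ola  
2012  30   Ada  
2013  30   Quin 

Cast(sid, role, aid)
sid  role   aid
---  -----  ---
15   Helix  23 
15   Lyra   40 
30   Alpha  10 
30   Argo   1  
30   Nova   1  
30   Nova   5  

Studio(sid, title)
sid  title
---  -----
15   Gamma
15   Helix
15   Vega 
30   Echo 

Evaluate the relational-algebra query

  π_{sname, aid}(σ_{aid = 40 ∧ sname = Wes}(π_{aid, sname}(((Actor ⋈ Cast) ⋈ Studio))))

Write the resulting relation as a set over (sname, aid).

Joining Actor and Cast on sid yields {(1982, 15, Jo, Helix, 23), (1982, 15, Jo, Lyra, 40), (1992, 15, Kim, Helix, 23), (1992, 15, Kim, Lyra, 40), (1992, 30, Ivy, Alpha, 10), (1992, 30, Ivy, Argo, 1), (1992, 30, Ivy, Nova, 1), (1992, 30, Ivy, Nova, 5), (1999, 15, Wes, Helix, 23), (1999, 15, Wes, Lyra, 40), (2001, 30, Lee, Alpha, 10), (2001, 30, Lee, Argo, 1), (2001, 30, Lee, Nova, 1), (2001, 30, Lee, Nova, 5), (2009, 15, Ola, Helix, 23), (2009, 15, Ola, Lyra, 40), (2012, 30, Ada, Alpha, 10), (2012, 30, Ada, Argo, 1), (2012, 30, Ada, Nova, 1), (2012, 30, Ada, Nova, 5), (2013, 30, Quin, Alpha, 10), (2013, 30, Quin, Argo, 1), (2013, 30, Quin, Nova, 1), (2013, 30, Quin, Nova, 5)}.
Joining (Actor ⋈ Cast) and Studio on sid yields {(1982, 15, Jo, Helix, 23, Gamma), (1982, 15, Jo, Helix, 23, Helix), (1982, 15, Jo, Helix, 23, Vega), (1982, 15, Jo, Lyra, 40, Gamma), (1982, 15, Jo, Lyra, 40, Helix), (1982, 15, Jo, Lyra, 40, Vega), (1992, 15, Kim, Helix, 23, Gamma), (1992, 15, Kim, Helix, 23, Helix), (1992, 15, Kim, Helix, 23, Vega), (1992, 15, Kim, Lyra, 40, Gamma), (1992, 15, Kim, Lyra, 40, Helix), (1992, 15, Kim, Lyra, 40, Vega), (1992, 30, Ivy, Alpha, 10, Echo), (1992, 30, Ivy, Argo, 1, Echo), (1992, 30, Ivy, Nova, 1, Echo), (1992, 30, Ivy, Nova, 5, Echo), (1999, 15, Wes, Helix, 23, Gamma), (1999, 15, Wes, Helix, 23, Helix), (1999, 15, Wes, Helix, 23, Vega), (1999, 15, Wes, Lyra, 40, Gamma), (1999, 15, Wes, Lyra, 40, Helix), (1999, 15, Wes, Lyra, 40, Vega), (2001, 30, Lee, Alpha, 10, Echo), (2001, 30, Lee, Argo, 1, Echo), (2001, 30, Lee, Nova, 1, Echo), (2001, 30, Lee, Nova, 5, Echo), (2009, 15, Ola, Helix, 23, Gamma), (2009, 15, Ola, Helix, 23, Helix), (2009, 15, Ola, Helix, 23, Vega), (2009, 15, Ola, Lyra, 40, Gamma), (2009, 15, Ola, Lyra, 40, Helix), (2009, 15, Ola, Lyra, 40, Vega), (2012, 30, Ada, Alpha, 10, Echo), (2012, 30, Ada, Argo, 1, Echo), (2012, 30, Ada, Nova, 1, Echo), (2012, 30, Ada, Nova, 5, Echo), (2013, 30, Quin, Alpha, 10, Echo), (2013, 30, Quin, Argo, 1, Echo), (2013, 30, Quin, Nova, 1, Echo), (2013, 30, Quin, Nova, 5, Echo)}.
Projecting to aid, sname (20 duplicate(s) eliminated): {(1, Ada), (1, Ivy), (1, Lee), (1, Quin), (10, Ada), (10, Ivy), (10, Lee), (10, Quin), (23, Jo), (23, Kim), (23, Ola), (23, Wes), (40, Jo), (40, Kim), (40, Ola), (40, Wes), (5, Ada), (5, Ivy), (5, Lee), (5, Quin)}
Apply σ_{aid = 40 ∧ sname = Wes}; surviving tuples: {(40, Wes)}
Projecting to sname, aid: {(Wes, 40)}

{(Wes, 40)}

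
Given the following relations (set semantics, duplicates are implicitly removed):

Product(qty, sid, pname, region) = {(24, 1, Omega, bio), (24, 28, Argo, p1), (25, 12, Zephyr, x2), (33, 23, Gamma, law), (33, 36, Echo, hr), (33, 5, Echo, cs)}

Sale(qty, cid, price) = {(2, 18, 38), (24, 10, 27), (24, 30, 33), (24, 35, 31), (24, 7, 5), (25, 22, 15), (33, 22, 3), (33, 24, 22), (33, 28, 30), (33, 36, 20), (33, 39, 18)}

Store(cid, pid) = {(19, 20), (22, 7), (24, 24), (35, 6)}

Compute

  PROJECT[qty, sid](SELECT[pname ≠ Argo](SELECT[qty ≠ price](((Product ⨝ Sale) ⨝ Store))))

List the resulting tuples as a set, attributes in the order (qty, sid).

Product ⋈ Sale (natural join on qty): {(24, 1, Omega, bio, 10, 27), (24, 1, Omega, bio, 30, 33), (24, 1, Omega, bio, 35, 31), (24, 1, Omega, bio, 7, 5), (24, 28, Argo, p1, 10, 27), (24, 28, Argo, p1, 30, 33), (24, 28, Argo, p1, 35, 31), (24, 28, Argo, p1, 7, 5), (25, 12, Zephyr, x2, 22, 15), (33, 23, Gamma, law, 22, 3), (33, 23, Gamma, law, 24, 22), (33, 23, Gamma, law, 28, 30), (33, 23, Gamma, law, 36, 20), (33, 23, Gamma, law, 39, 18), (33, 36, Echo, hr, 22, 3), (33, 36, Echo, hr, 24, 22), (33, 36, Echo, hr, 28, 30), (33, 36, Echo, hr, 36, 20), (33, 36, Echo, hr, 39, 18), (33, 5, Echo, cs, 22, 3), (33, 5, Echo, cs, 24, 22), (33, 5, Echo, cs, 28, 30), (33, 5, Echo, cs, 36, 20), (33, 5, Echo, cs, 39, 18)}
(Product ⨝ Sale) ⋈ Store (natural join on cid): {(24, 1, Omega, bio, 35, 31, 6), (24, 28, Argo, p1, 35, 31, 6), (25, 12, Zephyr, x2, 22, 15, 7), (33, 23, Gamma, law, 22, 3, 7), (33, 23, Gamma, law, 24, 22, 24), (33, 36, Echo, hr, 22, 3, 7), (33, 36, Echo, hr, 24, 22, 24), (33, 5, Echo, cs, 22, 3, 7), (33, 5, Echo, cs, 24, 22, 24)}
Selection qty ≠ price: {(24, 1, Omega, bio, 35, 31, 6), (24, 28, Argo, p1, 35, 31, 6), (25, 12, Zephyr, x2, 22, 15, 7), (33, 23, Gamma, law, 22, 3, 7), (33, 23, Gamma, law, 24, 22, 24), (33, 36, Echo, hr, 22, 3, 7), (33, 36, Echo, hr, 24, 22, 24), (33, 5, Echo, cs, 22, 3, 7), (33, 5, Echo, cs, 24, 22, 24)}
Selection pname ≠ Argo: {(24, 1, Omega, bio, 35, 31, 6), (25, 12, Zephyr, x2, 22, 15, 7), (33, 23, Gamma, law, 22, 3, 7), (33, 23, Gamma, law, 24, 22, 24), (33, 36, Echo, hr, 22, 3, 7), (33, 36, Echo, hr, 24, 22, 24), (33, 5, Echo, cs, 22, 3, 7), (33, 5, Echo, cs, 24, 22, 24)}
π_{qty, sid} gives {(24, 1), (25, 12), (33, 23), (33, 36), (33, 5)} (3 duplicate(s) eliminated).

{(24, 1), (25, 12), (33, 23), (33, 36), (33, 5)}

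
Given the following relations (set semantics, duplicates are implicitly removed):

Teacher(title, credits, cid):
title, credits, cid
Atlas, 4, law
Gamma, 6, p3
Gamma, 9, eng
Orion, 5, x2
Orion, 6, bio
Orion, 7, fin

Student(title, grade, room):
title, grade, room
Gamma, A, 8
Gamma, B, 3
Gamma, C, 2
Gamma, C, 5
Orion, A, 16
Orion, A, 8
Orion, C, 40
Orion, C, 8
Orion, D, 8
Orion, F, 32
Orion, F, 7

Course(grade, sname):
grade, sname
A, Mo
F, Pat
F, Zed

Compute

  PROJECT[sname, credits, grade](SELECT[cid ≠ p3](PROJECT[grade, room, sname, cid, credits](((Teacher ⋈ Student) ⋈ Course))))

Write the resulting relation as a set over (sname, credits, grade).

{(Mo, 5, A), (Mo, 6, A), (Mo, 7, A), (Mo, 9, A), (Pat, 5, F), (Pat, 6, F), (Pat, 7, F), (Zed, 5, F), (Zed, 6, F), (Zed, 7, F)}

Joining Teacher and Student on title yields {(Gamma, 6, p3, A, 8), (Gamma, 6, p3, B, 3), (Gamma, 6, p3, C, 2), (Gamma, 6, p3, C, 5), (Gamma, 9, eng, A, 8), (Gamma, 9, eng, B, 3), (Gamma, 9, eng, C, 2), (Gamma, 9, eng, C, 5), (Orion, 5, x2, A, 16), (Orion, 5, x2, A, 8), (Orion, 5, x2, C, 40), (Orion, 5, x2, C, 8), (Orion, 5, x2, D, 8), (Orion, 5, x2, F, 32), (Orion, 5, x2, F, 7), (Orion, 6, bio, A, 16), (Orion, 6, bio, A, 8), (Orion, 6, bio, C, 40), (Orion, 6, bio, C, 8), (Orion, 6, bio, D, 8), (Orion, 6, bio, F, 32), (Orion, 6, bio, F, 7), (Orion, 7, fin, A, 16), (Orion, 7, fin, A, 8), (Orion, 7, fin, C, 40), (Orion, 7, fin, C, 8), (Orion, 7, fin, D, 8), (Orion, 7, fin, F, 32), (Orion, 7, fin, F, 7)}.
Joining (Teacher ⋈ Student) and Course on grade yields {(Gamma, 6, p3, A, 8, Mo), (Gamma, 9, eng, A, 8, Mo), (Orion, 5, x2, A, 16, Mo), (Orion, 5, x2, A, 8, Mo), (Orion, 5, x2, F, 32, Pat), (Orion, 5, x2, F, 32, Zed), (Orion, 5, x2, F, 7, Pat), (Orion, 5, x2, F, 7, Zed), (Orion, 6, bio, A, 16, Mo), (Orion, 6, bio, A, 8, Mo), (Orion, 6, bio, F, 32, Pat), (Orion, 6, bio, F, 32, Zed), (Orion, 6, bio, F, 7, Pat), (Orion, 6, bio, F, 7, Zed), (Orion, 7, fin, A, 16, Mo), (Orion, 7, fin, A, 8, Mo), (Orion, 7, fin, F, 32, Pat), (Orion, 7, fin, F, 32, Zed), (Orion, 7, fin, F, 7, Pat), (Orion, 7, fin, F, 7, Zed)}.
Keep only column(s) grade, room, sname, cid, credits: {(A, 16, Mo, bio, 6), (A, 16, Mo, fin, 7), (A, 16, Mo, x2, 5), (A, 8, Mo, bio, 6), (A, 8, Mo, eng, 9), (A, 8, Mo, fin, 7), (A, 8, Mo, p3, 6), (A, 8, Mo, x2, 5), (F, 32, Pat, bio, 6), (F, 32, Pat, fin, 7), (F, 32, Pat, x2, 5), (F, 32, Zed, bio, 6), (F, 32, Zed, fin, 7), (F, 32, Zed, x2, 5), (F, 7, Pat, bio, 6), (F, 7, Pat, fin, 7), (F, 7, Pat, x2, 5), (F, 7, Zed, bio, 6), (F, 7, Zed, fin, 7), (F, 7, Zed, x2, 5)}
Selection cid ≠ p3: {(A, 16, Mo, bio, 6), (A, 16, Mo, fin, 7), (A, 16, Mo, x2, 5), (A, 8, Mo, bio, 6), (A, 8, Mo, eng, 9), (A, 8, Mo, fin, 7), (A, 8, Mo, x2, 5), (F, 32, Pat, bio, 6), (F, 32, Pat, fin, 7), (F, 32, Pat, x2, 5), (F, 32, Zed, bio, 6), (F, 32, Zed, fin, 7), (F, 32, Zed, x2, 5), (F, 7, Pat, bio, 6), (F, 7, Pat, fin, 7), (F, 7, Pat, x2, 5), (F, 7, Zed, bio, 6), (F, 7, Zed, fin, 7), (F, 7, Zed, x2, 5)}
Keep only column(s) sname, credits, grade (9 duplicate(s) eliminated): {(Mo, 5, A), (Mo, 6, A), (Mo, 7, A), (Mo, 9, A), (Pat, 5, F), (Pat, 6, F), (Pat, 7, F), (Zed, 5, F), (Zed, 6, F), (Zed, 7, F)}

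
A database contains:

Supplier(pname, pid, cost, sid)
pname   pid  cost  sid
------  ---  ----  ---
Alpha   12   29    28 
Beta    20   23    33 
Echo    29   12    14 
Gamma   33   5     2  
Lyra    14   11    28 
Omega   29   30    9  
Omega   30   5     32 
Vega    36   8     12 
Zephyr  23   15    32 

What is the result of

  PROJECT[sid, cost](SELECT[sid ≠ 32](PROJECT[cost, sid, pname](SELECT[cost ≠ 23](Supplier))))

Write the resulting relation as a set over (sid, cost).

{(12, 8), (14, 12), (2, 5), (28, 11), (28, 29), (9, 30)}

Apply σ_{cost ≠ 23}; surviving tuples: {(Alpha, 12, 29, 28), (Echo, 29, 12, 14), (Gamma, 33, 5, 2), (Lyra, 14, 11, 28), (Omega, 29, 30, 9), (Omega, 30, 5, 32), (Vega, 36, 8, 12), (Zephyr, 23, 15, 32)}
π[cost, sid, pname]: project onto (cost, sid, pname) → {(11, 28, Lyra), (12, 14, Echo), (15, 32, Zephyr), (29, 28, Alpha), (30, 9, Omega), (5, 2, Gamma), (5, 32, Omega), (8, 12, Vega)}
Apply σ_{sid ≠ 32}; surviving tuples: {(11, 28, Lyra), (12, 14, Echo), (29, 28, Alpha), (30, 9, Omega), (5, 2, Gamma), (8, 12, Vega)}
π[sid, cost]: project onto (sid, cost) → {(12, 8), (14, 12), (2, 5), (28, 11), (28, 29), (9, 30)}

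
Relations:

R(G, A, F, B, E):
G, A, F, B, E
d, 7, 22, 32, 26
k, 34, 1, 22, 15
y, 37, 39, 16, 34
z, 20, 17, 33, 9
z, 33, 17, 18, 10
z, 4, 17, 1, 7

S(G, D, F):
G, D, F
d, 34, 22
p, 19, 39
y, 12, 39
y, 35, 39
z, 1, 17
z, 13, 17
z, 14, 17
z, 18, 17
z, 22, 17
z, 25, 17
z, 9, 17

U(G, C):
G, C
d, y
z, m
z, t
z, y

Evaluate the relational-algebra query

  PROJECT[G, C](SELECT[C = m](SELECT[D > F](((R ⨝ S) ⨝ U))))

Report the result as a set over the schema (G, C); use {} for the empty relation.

{(z, m)}

Joining R and S on G, F yields {(d, 7, 22, 32, 26, 34), (y, 37, 39, 16, 34, 12), (y, 37, 39, 16, 34, 35), (z, 20, 17, 33, 9, 1), (z, 20, 17, 33, 9, 13), (z, 20, 17, 33, 9, 14), (z, 20, 17, 33, 9, 18), (z, 20, 17, 33, 9, 22), (z, 20, 17, 33, 9, 25), (z, 20, 17, 33, 9, 9), (z, 33, 17, 18, 10, 1), (z, 33, 17, 18, 10, 13), (z, 33, 17, 18, 10, 14), (z, 33, 17, 18, 10, 18), (z, 33, 17, 18, 10, 22), (z, 33, 17, 18, 10, 25), (z, 33, 17, 18, 10, 9), (z, 4, 17, 1, 7, 1), (z, 4, 17, 1, 7, 13), (z, 4, 17, 1, 7, 14), (z, 4, 17, 1, 7, 18), (z, 4, 17, 1, 7, 22), (z, 4, 17, 1, 7, 25), (z, 4, 17, 1, 7, 9)}.
Joining (R ⨝ S) and U on G yields {(d, 7, 22, 32, 26, 34, y), (z, 20, 17, 33, 9, 1, m), (z, 20, 17, 33, 9, 1, t), (z, 20, 17, 33, 9, 1, y), (z, 20, 17, 33, 9, 13, m), (z, 20, 17, 33, 9, 13, t), (z, 20, 17, 33, 9, 13, y), (z, 20, 17, 33, 9, 14, m), (z, 20, 17, 33, 9, 14, t), (z, 20, 17, 33, 9, 14, y), (z, 20, 17, 33, 9, 18, m), (z, 20, 17, 33, 9, 18, t), (z, 20, 17, 33, 9, 18, y), (z, 20, 17, 33, 9, 22, m), (z, 20, 17, 33, 9, 22, t), (z, 20, 17, 33, 9, 22, y), (z, 20, 17, 33, 9, 25, m), (z, 20, 17, 33, 9, 25, t), (z, 20, 17, 33, 9, 25, y), (z, 20, 17, 33, 9, 9, m), (z, 20, 17, 33, 9, 9, t), (z, 20, 17, 33, 9, 9, y), (z, 33, 17, 18, 10, 1, m), (z, 33, 17, 18, 10, 1, t), (z, 33, 17, 18, 10, 1, y), (z, 33, 17, 18, 10, 13, m), (z, 33, 17, 18, 10, 13, t), (z, 33, 17, 18, 10, 13, y), (z, 33, 17, 18, 10, 14, m), (z, 33, 17, 18, 10, 14, t), (z, 33, 17, 18, 10, 14, y), (z, 33, 17, 18, 10, 18, m), (z, 33, 17, 18, 10, 18, t), (z, 33, 17, 18, 10, 18, y), (z, 33, 17, 18, 10, 22, m), (z, 33, 17, 18, 10, 22, t), (z, 33, 17, 18, 10, 22, y), (z, 33, 17, 18, 10, 25, m), (z, 33, 17, 18, 10, 25, t), (z, 33, 17, 18, 10, 25, y), (z, 33, 17, 18, 10, 9, m), (z, 33, 17, 18, 10, 9, t), (z, 33, 17, 18, 10, 9, y), (z, 4, 17, 1, 7, 1, m), (z, 4, 17, 1, 7, 1, t), (z, 4, 17, 1, 7, 1, y), (z, 4, 17, 1, 7, 13, m), (z, 4, 17, 1, 7, 13, t), (z, 4, 17, 1, 7, 13, y), (z, 4, 17, 1, 7, 14, m), (z, 4, 17, 1, 7, 14, t), (z, 4, 17, 1, 7, 14, y), (z, 4, 17, 1, 7, 18, m), (z, 4, 17, 1, 7, 18, t), (z, 4, 17, 1, 7, 18, y), (z, 4, 17, 1, 7, 22, m), (z, 4, 17, 1, 7, 22, t), (z, 4, 17, 1, 7, 22, y), (z, 4, 17, 1, 7, 25, m), (z, 4, 17, 1, 7, 25, t), (z, 4, 17, 1, 7, 25, y), (z, 4, 17, 1, 7, 9, m), (z, 4, 17, 1, 7, 9, t), (z, 4, 17, 1, 7, 9, y)}.
Filtering on D > F leaves {(d, 7, 22, 32, 26, 34, y), (z, 20, 17, 33, 9, 18, m), (z, 20, 17, 33, 9, 18, t), (z, 20, 17, 33, 9, 18, y), (z, 20, 17, 33, 9, 22, m), (z, 20, 17, 33, 9, 22, t), (z, 20, 17, 33, 9, 22, y), (z, 20, 17, 33, 9, 25, m), (z, 20, 17, 33, 9, 25, t), (z, 20, 17, 33, 9, 25, y), (z, 33, 17, 18, 10, 18, m), (z, 33, 17, 18, 10, 18, t), (z, 33, 17, 18, 10, 18, y), (z, 33, 17, 18, 10, 22, m), (z, 33, 17, 18, 10, 22, t), (z, 33, 17, 18, 10, 22, y), (z, 33, 17, 18, 10, 25, m), (z, 33, 17, 18, 10, 25, t), (z, 33, 17, 18, 10, 25, y), (z, 4, 17, 1, 7, 18, m), (z, 4, 17, 1, 7, 18, t), (z, 4, 17, 1, 7, 18, y), (z, 4, 17, 1, 7, 22, m), (z, 4, 17, 1, 7, 22, t), (z, 4, 17, 1, 7, 22, y), (z, 4, 17, 1, 7, 25, m), (z, 4, 17, 1, 7, 25, t), (z, 4, 17, 1, 7, 25, y)}.
Filtering on C = m leaves {(z, 20, 17, 33, 9, 18, m), (z, 20, 17, 33, 9, 22, m), (z, 20, 17, 33, 9, 25, m), (z, 33, 17, 18, 10, 18, m), (z, 33, 17, 18, 10, 22, m), (z, 33, 17, 18, 10, 25, m), (z, 4, 17, 1, 7, 18, m), (z, 4, 17, 1, 7, 22, m), (z, 4, 17, 1, 7, 25, m)}.
π_{G, C} gives {(z, m)} (8 duplicate(s) eliminated).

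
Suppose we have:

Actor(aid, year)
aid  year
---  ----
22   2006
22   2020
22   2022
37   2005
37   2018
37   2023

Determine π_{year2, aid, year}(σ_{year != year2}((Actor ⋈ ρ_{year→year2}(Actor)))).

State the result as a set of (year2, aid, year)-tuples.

ρ[year→year2]: schema becomes (aid, year2); tuples unchanged.
Joining Actor and ρ_{year→year2}(Actor) on aid yields {(22, 2006, 2006), (22, 2006, 2020), (22, 2006, 2022), (22, 2020, 2006), (22, 2020, 2020), (22, 2020, 2022), (22, 2022, 2006), (22, 2022, 2020), (22, 2022, 2022), (37, 2005, 2005), (37, 2005, 2018), (37, 2005, 2023), (37, 2018, 2005), (37, 2018, 2018), (37, 2018, 2023), (37, 2023, 2005), (37, 2023, 2018), (37, 2023, 2023)}.
Selection year != year2: {(22, 2006, 2020), (22, 2006, 2022), (22, 2020, 2006), (22, 2020, 2022), (22, 2022, 2006), (22, 2022, 2020), (37, 2005, 2018), (37, 2005, 2023), (37, 2018, 2005), (37, 2018, 2023), (37, 2023, 2005), (37, 2023, 2018)}
Projecting to year2, aid, year: {(2005, 37, 2018), (2005, 37, 2023), (2006, 22, 2020), (2006, 22, 2022), (2018, 37, 2005), (2018, 37, 2023), (2020, 22, 2006), (2020, 22, 2022), (2022, 22, 2006), (2022, 22, 2020), (2023, 37, 2005), (2023, 37, 2018)}

{(2005, 37, 2018), (2005, 37, 2023), (2006, 22, 2020), (2006, 22, 2022), (2018, 37, 2005), (2018, 37, 2023), (2020, 22, 2006), (2020, 22, 2022), (2022, 22, 2006), (2022, 22, 2020), (2023, 37, 2005), (2023, 37, 2018)}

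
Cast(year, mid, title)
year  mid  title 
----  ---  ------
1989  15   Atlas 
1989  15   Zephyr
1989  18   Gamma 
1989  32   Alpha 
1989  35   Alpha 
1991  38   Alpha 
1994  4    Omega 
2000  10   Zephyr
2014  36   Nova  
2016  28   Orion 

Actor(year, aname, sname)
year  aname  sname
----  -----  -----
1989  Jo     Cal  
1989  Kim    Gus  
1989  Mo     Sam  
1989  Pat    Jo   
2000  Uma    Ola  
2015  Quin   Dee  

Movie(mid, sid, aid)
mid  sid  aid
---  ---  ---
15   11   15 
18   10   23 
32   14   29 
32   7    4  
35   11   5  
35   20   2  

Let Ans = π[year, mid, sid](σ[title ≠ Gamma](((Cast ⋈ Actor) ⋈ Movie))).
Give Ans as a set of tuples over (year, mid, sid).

{(1989, 15, 11), (1989, 32, 14), (1989, 32, 7), (1989, 35, 11), (1989, 35, 20)}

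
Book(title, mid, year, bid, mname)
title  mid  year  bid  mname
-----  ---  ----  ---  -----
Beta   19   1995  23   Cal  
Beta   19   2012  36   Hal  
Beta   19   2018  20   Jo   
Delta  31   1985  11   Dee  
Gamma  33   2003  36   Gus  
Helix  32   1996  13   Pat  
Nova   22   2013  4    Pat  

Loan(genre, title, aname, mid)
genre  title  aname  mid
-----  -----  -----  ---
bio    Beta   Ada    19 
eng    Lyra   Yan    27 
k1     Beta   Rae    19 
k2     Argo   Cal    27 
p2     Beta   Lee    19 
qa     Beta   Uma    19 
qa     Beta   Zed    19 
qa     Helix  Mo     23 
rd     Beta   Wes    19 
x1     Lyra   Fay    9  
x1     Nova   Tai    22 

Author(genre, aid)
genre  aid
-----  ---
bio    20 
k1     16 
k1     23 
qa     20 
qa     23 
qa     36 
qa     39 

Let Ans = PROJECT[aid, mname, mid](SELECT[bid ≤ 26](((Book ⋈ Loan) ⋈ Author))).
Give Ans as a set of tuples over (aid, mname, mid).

{(16, Cal, 19), (16, Jo, 19), (20, Cal, 19), (20, Jo, 19), (23, Cal, 19), (23, Jo, 19), (36, Cal, 19), (36, Jo, 19), (39, Cal, 19), (39, Jo, 19)}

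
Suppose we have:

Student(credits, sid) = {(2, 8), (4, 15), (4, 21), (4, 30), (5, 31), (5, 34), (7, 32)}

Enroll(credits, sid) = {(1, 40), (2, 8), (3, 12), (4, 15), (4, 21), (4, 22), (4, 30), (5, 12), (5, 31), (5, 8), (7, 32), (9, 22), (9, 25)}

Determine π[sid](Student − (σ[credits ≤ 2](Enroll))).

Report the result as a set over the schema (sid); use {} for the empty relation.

σ[credits ≤ 2]: keep tuples satisfying credits ≤ 2 → {(1, 40), (2, 8)}
Taking the difference: {(4, 15), (4, 21), (4, 30), (5, 31), (5, 34), (7, 32)}
Projecting to sid: {15, 21, 30, 31, 32, 34}

{15, 21, 30, 31, 32, 34}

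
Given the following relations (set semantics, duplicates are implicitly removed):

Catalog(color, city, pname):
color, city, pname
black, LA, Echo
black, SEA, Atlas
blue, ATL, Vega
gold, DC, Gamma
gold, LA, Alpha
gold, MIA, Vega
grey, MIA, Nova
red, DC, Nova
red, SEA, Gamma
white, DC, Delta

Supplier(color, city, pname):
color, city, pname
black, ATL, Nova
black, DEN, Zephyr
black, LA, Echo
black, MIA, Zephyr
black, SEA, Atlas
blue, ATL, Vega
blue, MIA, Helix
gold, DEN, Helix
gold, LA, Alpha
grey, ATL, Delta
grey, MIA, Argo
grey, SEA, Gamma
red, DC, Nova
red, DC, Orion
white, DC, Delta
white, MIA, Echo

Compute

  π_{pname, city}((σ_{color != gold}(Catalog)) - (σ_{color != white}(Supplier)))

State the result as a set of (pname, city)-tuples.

σ[color != gold]: keep tuples satisfying color != gold → {(black, LA, Echo), (black, SEA, Atlas), (blue, ATL, Vega), (grey, MIA, Nova), (red, DC, Nova), (red, SEA, Gamma), (white, DC, Delta)}
σ[color != white]: keep tuples satisfying color != white → {(black, ATL, Nova), (black, DEN, Zephyr), (black, LA, Echo), (black, MIA, Zephyr), (black, SEA, Atlas), (blue, ATL, Vega), (blue, MIA, Helix), (gold, DEN, Helix), (gold, LA, Alpha), (grey, ATL, Delta), (grey, MIA, Argo), (grey, SEA, Gamma), (red, DC, Nova), (red, DC, Orion)}
Set difference of the two operands is {(grey, MIA, Nova), (red, SEA, Gamma), (white, DC, Delta)}.
Projecting to pname, city: {(Delta, DC), (Gamma, SEA), (Nova, MIA)}

{(Delta, DC), (Gamma, SEA), (Nova, MIA)}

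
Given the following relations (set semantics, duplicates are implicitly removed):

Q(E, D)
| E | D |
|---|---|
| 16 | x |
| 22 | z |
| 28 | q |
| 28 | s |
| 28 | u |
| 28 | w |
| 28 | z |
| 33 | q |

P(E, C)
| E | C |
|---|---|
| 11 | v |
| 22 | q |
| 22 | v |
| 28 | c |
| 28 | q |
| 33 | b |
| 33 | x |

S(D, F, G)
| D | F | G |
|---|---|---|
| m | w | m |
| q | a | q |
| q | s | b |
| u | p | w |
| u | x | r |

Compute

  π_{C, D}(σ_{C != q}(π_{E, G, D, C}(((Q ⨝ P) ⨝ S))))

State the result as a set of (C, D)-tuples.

{(b, q), (c, q), (c, u), (x, q)}

Natural join on E: {(22, z, q), (22, z, v), (28, q, c), (28, q, q), (28, s, c), (28, s, q), (28, u, c), (28, u, q), (28, w, c), (28, w, q), (28, z, c), (28, z, q), (33, q, b), (33, q, x)}
Natural join on D: {(28, q, c, a, q), (28, q, c, s, b), (28, q, q, a, q), (28, q, q, s, b), (28, u, c, p, w), (28, u, c, x, r), (28, u, q, p, w), (28, u, q, x, r), (33, q, b, a, q), (33, q, b, s, b), (33, q, x, a, q), (33, q, x, s, b)}
π_{E, G, D, C} gives {(28, b, q, c), (28, b, q, q), (28, q, q, c), (28, q, q, q), (28, r, u, c), (28, r, u, q), (28, w, u, c), (28, w, u, q), (33, b, q, b), (33, b, q, x), (33, q, q, b), (33, q, q, x)}.
Selection C != q: {(28, b, q, c), (28, q, q, c), (28, r, u, c), (28, w, u, c), (33, b, q, b), (33, b, q, x), (33, q, q, b), (33, q, q, x)}
π_{C, D} gives {(b, q), (c, q), (c, u), (x, q)} (4 duplicate(s) eliminated).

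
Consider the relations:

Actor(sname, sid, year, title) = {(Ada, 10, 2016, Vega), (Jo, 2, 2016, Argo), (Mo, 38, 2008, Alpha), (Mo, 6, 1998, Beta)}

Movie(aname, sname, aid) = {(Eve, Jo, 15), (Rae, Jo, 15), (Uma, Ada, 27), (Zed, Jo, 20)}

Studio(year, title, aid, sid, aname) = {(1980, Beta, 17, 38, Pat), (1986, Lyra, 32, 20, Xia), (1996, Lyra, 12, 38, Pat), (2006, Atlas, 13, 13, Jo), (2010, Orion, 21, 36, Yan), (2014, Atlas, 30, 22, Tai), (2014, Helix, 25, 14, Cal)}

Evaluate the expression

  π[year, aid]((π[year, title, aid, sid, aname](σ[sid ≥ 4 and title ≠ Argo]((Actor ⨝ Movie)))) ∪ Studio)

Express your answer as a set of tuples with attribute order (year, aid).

{(1980, 17), (1986, 32), (1996, 12), (2006, 13), (2010, 21), (2014, 25), (2014, 30), (2016, 27)}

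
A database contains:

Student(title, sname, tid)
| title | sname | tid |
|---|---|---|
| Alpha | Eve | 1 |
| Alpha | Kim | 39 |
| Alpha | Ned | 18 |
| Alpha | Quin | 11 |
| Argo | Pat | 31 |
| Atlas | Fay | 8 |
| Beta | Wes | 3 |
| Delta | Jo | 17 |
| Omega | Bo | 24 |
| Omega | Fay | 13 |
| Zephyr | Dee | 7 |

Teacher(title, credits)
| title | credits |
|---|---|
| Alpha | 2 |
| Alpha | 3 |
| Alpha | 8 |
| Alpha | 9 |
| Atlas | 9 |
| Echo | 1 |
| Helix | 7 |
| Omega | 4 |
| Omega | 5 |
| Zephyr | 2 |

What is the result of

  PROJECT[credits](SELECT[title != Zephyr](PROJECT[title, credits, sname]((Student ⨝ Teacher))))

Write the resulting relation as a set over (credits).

Natural join on title: {(Alpha, Eve, 1, 2), (Alpha, Eve, 1, 3), (Alpha, Eve, 1, 8), (Alpha, Eve, 1, 9), (Alpha, Kim, 39, 2), (Alpha, Kim, 39, 3), (Alpha, Kim, 39, 8), (Alpha, Kim, 39, 9), (Alpha, Ned, 18, 2), (Alpha, Ned, 18, 3), (Alpha, Ned, 18, 8), (Alpha, Ned, 18, 9), (Alpha, Quin, 11, 2), (Alpha, Quin, 11, 3), (Alpha, Quin, 11, 8), (Alpha, Quin, 11, 9), (Atlas, Fay, 8, 9), (Omega, Bo, 24, 4), (Omega, Bo, 24, 5), (Omega, Fay, 13, 4), (Omega, Fay, 13, 5), (Zephyr, Dee, 7, 2)}
Projecting to title, credits, sname: {(Alpha, 2, Eve), (Alpha, 2, Kim), (Alpha, 2, Ned), (Alpha, 2, Quin), (Alpha, 3, Eve), (Alpha, 3, Kim), (Alpha, 3, Ned), (Alpha, 3, Quin), (Alpha, 8, Eve), (Alpha, 8, Kim), (Alpha, 8, Ned), (Alpha, 8, Quin), (Alpha, 9, Eve), (Alpha, 9, Kim), (Alpha, 9, Ned), (Alpha, 9, Quin), (Atlas, 9, Fay), (Omega, 4, Bo), (Omega, 4, Fay), (Omega, 5, Bo), (Omega, 5, Fay), (Zephyr, 2, Dee)}
σ[title != Zephyr]: keep tuples satisfying title != Zephyr → {(Alpha, 2, Eve), (Alpha, 2, Kim), (Alpha, 2, Ned), (Alpha, 2, Quin), (Alpha, 3, Eve), (Alpha, 3, Kim), (Alpha, 3, Ned), (Alpha, 3, Quin), (Alpha, 8, Eve), (Alpha, 8, Kim), (Alpha, 8, Ned), (Alpha, 8, Quin), (Alpha, 9, Eve), (Alpha, 9, Kim), (Alpha, 9, Ned), (Alpha, 9, Quin), (Atlas, 9, Fay), (Omega, 4, Bo), (Omega, 4, Fay), (Omega, 5, Bo), (Omega, 5, Fay)}
Projecting to credits (15 duplicate(s) eliminated): {2, 3, 4, 5, 8, 9}

{2, 3, 4, 5, 8, 9}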